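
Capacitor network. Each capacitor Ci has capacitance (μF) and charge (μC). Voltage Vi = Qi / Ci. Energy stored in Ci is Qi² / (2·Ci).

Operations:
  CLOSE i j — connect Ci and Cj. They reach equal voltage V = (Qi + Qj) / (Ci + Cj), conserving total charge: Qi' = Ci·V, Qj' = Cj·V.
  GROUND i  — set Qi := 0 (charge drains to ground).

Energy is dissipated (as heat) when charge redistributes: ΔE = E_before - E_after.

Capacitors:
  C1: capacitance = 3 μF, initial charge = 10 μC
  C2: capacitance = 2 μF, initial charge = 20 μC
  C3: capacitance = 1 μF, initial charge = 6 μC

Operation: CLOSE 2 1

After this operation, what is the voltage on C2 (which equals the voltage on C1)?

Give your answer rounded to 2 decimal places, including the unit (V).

Answer: 6.00 V

Derivation:
Initial: C1(3μF, Q=10μC, V=3.33V), C2(2μF, Q=20μC, V=10.00V), C3(1μF, Q=6μC, V=6.00V)
Op 1: CLOSE 2-1: Q_total=30.00, C_total=5.00, V=6.00; Q2=12.00, Q1=18.00; dissipated=26.667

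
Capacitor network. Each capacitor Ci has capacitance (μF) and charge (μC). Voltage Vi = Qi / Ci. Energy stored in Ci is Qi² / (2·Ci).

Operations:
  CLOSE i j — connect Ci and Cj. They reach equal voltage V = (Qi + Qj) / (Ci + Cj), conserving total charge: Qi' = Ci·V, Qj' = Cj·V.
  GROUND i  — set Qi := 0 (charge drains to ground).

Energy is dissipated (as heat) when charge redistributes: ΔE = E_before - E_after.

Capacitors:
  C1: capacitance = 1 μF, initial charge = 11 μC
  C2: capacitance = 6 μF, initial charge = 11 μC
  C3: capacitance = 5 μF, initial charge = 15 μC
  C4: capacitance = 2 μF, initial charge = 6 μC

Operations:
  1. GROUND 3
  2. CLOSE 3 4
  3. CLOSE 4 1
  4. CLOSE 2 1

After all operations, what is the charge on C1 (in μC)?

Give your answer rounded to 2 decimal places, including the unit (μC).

Initial: C1(1μF, Q=11μC, V=11.00V), C2(6μF, Q=11μC, V=1.83V), C3(5μF, Q=15μC, V=3.00V), C4(2μF, Q=6μC, V=3.00V)
Op 1: GROUND 3: Q3=0; energy lost=22.500
Op 2: CLOSE 3-4: Q_total=6.00, C_total=7.00, V=0.86; Q3=4.29, Q4=1.71; dissipated=6.429
Op 3: CLOSE 4-1: Q_total=12.71, C_total=3.00, V=4.24; Q4=8.48, Q1=4.24; dissipated=34.293
Op 4: CLOSE 2-1: Q_total=15.24, C_total=7.00, V=2.18; Q2=13.06, Q1=2.18; dissipated=2.478
Final charges: Q1=2.18, Q2=13.06, Q3=4.29, Q4=8.48

Answer: 2.18 μC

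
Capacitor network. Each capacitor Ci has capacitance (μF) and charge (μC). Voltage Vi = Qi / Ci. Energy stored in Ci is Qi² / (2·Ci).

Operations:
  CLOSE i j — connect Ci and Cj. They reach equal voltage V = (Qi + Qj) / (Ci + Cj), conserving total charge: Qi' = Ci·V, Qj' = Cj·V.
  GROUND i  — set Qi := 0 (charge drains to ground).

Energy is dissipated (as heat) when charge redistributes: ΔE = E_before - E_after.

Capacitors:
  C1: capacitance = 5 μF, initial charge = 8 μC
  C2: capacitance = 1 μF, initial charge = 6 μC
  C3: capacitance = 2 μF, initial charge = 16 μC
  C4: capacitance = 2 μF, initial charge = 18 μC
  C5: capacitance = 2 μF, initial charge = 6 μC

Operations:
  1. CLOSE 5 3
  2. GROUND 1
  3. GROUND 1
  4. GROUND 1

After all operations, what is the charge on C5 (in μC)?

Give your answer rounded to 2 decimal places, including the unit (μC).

Initial: C1(5μF, Q=8μC, V=1.60V), C2(1μF, Q=6μC, V=6.00V), C3(2μF, Q=16μC, V=8.00V), C4(2μF, Q=18μC, V=9.00V), C5(2μF, Q=6μC, V=3.00V)
Op 1: CLOSE 5-3: Q_total=22.00, C_total=4.00, V=5.50; Q5=11.00, Q3=11.00; dissipated=12.500
Op 2: GROUND 1: Q1=0; energy lost=6.400
Op 3: GROUND 1: Q1=0; energy lost=0.000
Op 4: GROUND 1: Q1=0; energy lost=0.000
Final charges: Q1=0.00, Q2=6.00, Q3=11.00, Q4=18.00, Q5=11.00

Answer: 11.00 μC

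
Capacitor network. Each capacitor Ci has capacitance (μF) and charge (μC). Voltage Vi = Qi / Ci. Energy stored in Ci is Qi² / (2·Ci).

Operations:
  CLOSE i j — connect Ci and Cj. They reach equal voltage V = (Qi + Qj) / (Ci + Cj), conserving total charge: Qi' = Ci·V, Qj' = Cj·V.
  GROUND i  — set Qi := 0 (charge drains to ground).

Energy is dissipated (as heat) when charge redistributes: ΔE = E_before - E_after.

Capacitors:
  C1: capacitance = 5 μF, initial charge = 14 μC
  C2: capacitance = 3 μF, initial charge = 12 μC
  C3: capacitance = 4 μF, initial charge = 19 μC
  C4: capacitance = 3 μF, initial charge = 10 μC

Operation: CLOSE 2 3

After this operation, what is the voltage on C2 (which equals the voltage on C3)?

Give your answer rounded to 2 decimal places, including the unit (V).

Initial: C1(5μF, Q=14μC, V=2.80V), C2(3μF, Q=12μC, V=4.00V), C3(4μF, Q=19μC, V=4.75V), C4(3μF, Q=10μC, V=3.33V)
Op 1: CLOSE 2-3: Q_total=31.00, C_total=7.00, V=4.43; Q2=13.29, Q3=17.71; dissipated=0.482

Answer: 4.43 V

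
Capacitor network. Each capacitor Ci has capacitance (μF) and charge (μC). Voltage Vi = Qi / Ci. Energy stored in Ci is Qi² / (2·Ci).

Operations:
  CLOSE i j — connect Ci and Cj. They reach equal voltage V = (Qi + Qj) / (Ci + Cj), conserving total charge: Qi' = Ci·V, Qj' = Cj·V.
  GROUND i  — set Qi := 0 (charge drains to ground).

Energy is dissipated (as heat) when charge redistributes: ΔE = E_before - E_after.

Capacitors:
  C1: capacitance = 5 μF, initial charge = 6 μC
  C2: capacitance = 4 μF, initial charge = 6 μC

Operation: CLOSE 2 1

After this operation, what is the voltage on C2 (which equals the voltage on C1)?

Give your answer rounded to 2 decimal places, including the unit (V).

Answer: 1.33 V

Derivation:
Initial: C1(5μF, Q=6μC, V=1.20V), C2(4μF, Q=6μC, V=1.50V)
Op 1: CLOSE 2-1: Q_total=12.00, C_total=9.00, V=1.33; Q2=5.33, Q1=6.67; dissipated=0.100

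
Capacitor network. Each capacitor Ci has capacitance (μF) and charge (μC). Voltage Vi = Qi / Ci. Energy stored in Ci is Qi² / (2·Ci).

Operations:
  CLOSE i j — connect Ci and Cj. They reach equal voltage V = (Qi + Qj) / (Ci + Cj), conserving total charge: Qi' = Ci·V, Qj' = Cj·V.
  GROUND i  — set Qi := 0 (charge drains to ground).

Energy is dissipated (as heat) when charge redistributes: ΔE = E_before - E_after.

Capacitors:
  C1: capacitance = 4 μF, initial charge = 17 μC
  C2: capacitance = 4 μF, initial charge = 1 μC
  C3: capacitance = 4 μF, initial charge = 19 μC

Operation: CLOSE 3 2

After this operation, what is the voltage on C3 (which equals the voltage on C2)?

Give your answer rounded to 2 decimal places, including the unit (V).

Answer: 2.50 V

Derivation:
Initial: C1(4μF, Q=17μC, V=4.25V), C2(4μF, Q=1μC, V=0.25V), C3(4μF, Q=19μC, V=4.75V)
Op 1: CLOSE 3-2: Q_total=20.00, C_total=8.00, V=2.50; Q3=10.00, Q2=10.00; dissipated=20.250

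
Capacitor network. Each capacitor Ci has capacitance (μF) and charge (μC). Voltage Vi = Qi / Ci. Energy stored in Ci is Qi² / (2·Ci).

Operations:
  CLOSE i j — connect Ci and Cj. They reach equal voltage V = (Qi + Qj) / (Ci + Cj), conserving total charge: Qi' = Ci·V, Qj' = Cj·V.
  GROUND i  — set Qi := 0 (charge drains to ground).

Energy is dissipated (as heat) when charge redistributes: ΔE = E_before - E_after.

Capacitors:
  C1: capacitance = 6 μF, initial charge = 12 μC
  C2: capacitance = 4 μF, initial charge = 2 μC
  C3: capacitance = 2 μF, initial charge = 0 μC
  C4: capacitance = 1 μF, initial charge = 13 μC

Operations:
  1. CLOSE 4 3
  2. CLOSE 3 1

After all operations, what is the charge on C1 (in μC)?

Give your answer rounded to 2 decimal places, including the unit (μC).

Answer: 15.50 μC

Derivation:
Initial: C1(6μF, Q=12μC, V=2.00V), C2(4μF, Q=2μC, V=0.50V), C3(2μF, Q=0μC, V=0.00V), C4(1μF, Q=13μC, V=13.00V)
Op 1: CLOSE 4-3: Q_total=13.00, C_total=3.00, V=4.33; Q4=4.33, Q3=8.67; dissipated=56.333
Op 2: CLOSE 3-1: Q_total=20.67, C_total=8.00, V=2.58; Q3=5.17, Q1=15.50; dissipated=4.083
Final charges: Q1=15.50, Q2=2.00, Q3=5.17, Q4=4.33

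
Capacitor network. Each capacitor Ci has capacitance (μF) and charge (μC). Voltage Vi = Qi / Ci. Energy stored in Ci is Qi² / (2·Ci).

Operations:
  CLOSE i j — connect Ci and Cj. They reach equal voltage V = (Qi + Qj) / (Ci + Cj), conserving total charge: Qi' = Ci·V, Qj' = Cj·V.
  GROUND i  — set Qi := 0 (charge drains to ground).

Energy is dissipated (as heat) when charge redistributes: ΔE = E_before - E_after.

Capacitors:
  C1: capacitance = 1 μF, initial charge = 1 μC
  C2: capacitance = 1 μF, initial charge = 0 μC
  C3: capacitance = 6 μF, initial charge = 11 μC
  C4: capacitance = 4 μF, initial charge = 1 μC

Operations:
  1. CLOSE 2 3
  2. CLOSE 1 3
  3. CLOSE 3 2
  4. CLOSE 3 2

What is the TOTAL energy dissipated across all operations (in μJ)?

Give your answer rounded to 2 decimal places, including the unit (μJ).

Answer: 1.58 μJ

Derivation:
Initial: C1(1μF, Q=1μC, V=1.00V), C2(1μF, Q=0μC, V=0.00V), C3(6μF, Q=11μC, V=1.83V), C4(4μF, Q=1μC, V=0.25V)
Op 1: CLOSE 2-3: Q_total=11.00, C_total=7.00, V=1.57; Q2=1.57, Q3=9.43; dissipated=1.440
Op 2: CLOSE 1-3: Q_total=10.43, C_total=7.00, V=1.49; Q1=1.49, Q3=8.94; dissipated=0.140
Op 3: CLOSE 3-2: Q_total=10.51, C_total=7.00, V=1.50; Q3=9.01, Q2=1.50; dissipated=0.003
Op 4: CLOSE 3-2: Q_total=10.51, C_total=7.00, V=1.50; Q3=9.01, Q2=1.50; dissipated=0.000
Total dissipated: 1.583 μJ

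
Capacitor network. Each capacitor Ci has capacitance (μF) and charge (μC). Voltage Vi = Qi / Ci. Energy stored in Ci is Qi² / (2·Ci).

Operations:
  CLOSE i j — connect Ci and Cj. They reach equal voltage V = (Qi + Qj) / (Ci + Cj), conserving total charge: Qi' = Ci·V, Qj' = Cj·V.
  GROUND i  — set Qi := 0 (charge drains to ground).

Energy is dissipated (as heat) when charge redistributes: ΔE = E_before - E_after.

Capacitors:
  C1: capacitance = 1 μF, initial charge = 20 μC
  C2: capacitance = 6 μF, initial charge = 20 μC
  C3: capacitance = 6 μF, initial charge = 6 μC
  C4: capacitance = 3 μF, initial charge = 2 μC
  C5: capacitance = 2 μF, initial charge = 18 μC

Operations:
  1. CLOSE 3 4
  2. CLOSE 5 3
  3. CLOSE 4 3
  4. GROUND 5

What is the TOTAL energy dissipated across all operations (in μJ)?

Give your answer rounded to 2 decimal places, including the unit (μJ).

Answer: 62.07 μJ

Derivation:
Initial: C1(1μF, Q=20μC, V=20.00V), C2(6μF, Q=20μC, V=3.33V), C3(6μF, Q=6μC, V=1.00V), C4(3μF, Q=2μC, V=0.67V), C5(2μF, Q=18μC, V=9.00V)
Op 1: CLOSE 3-4: Q_total=8.00, C_total=9.00, V=0.89; Q3=5.33, Q4=2.67; dissipated=0.111
Op 2: CLOSE 5-3: Q_total=23.33, C_total=8.00, V=2.92; Q5=5.83, Q3=17.50; dissipated=49.343
Op 3: CLOSE 4-3: Q_total=20.17, C_total=9.00, V=2.24; Q4=6.72, Q3=13.44; dissipated=4.112
Op 4: GROUND 5: Q5=0; energy lost=8.507
Total dissipated: 62.073 μJ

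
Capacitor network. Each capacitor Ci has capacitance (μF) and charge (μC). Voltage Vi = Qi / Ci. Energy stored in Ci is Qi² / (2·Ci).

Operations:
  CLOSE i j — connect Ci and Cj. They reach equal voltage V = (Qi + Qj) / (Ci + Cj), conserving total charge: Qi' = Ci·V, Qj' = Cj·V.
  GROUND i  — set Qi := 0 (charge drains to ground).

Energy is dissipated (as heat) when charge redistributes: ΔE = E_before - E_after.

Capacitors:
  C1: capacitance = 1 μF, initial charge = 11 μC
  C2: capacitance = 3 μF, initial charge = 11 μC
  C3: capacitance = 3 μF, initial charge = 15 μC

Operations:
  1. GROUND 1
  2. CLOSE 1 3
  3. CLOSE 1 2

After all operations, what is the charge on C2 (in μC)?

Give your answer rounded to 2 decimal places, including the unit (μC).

Initial: C1(1μF, Q=11μC, V=11.00V), C2(3μF, Q=11μC, V=3.67V), C3(3μF, Q=15μC, V=5.00V)
Op 1: GROUND 1: Q1=0; energy lost=60.500
Op 2: CLOSE 1-3: Q_total=15.00, C_total=4.00, V=3.75; Q1=3.75, Q3=11.25; dissipated=9.375
Op 3: CLOSE 1-2: Q_total=14.75, C_total=4.00, V=3.69; Q1=3.69, Q2=11.06; dissipated=0.003
Final charges: Q1=3.69, Q2=11.06, Q3=11.25

Answer: 11.06 μC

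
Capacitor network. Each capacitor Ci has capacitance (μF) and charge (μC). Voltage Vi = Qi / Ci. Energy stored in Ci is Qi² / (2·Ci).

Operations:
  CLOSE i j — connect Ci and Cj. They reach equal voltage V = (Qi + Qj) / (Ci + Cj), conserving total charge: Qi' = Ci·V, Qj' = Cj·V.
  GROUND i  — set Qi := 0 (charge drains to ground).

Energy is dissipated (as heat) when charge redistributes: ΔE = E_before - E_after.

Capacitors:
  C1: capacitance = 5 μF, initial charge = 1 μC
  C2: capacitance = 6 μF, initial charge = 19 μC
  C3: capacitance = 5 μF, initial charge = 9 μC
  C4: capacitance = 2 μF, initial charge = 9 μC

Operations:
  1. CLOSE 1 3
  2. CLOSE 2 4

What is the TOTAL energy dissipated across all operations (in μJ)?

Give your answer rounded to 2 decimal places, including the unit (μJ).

Initial: C1(5μF, Q=1μC, V=0.20V), C2(6μF, Q=19μC, V=3.17V), C3(5μF, Q=9μC, V=1.80V), C4(2μF, Q=9μC, V=4.50V)
Op 1: CLOSE 1-3: Q_total=10.00, C_total=10.00, V=1.00; Q1=5.00, Q3=5.00; dissipated=3.200
Op 2: CLOSE 2-4: Q_total=28.00, C_total=8.00, V=3.50; Q2=21.00, Q4=7.00; dissipated=1.333
Total dissipated: 4.533 μJ

Answer: 4.53 μJ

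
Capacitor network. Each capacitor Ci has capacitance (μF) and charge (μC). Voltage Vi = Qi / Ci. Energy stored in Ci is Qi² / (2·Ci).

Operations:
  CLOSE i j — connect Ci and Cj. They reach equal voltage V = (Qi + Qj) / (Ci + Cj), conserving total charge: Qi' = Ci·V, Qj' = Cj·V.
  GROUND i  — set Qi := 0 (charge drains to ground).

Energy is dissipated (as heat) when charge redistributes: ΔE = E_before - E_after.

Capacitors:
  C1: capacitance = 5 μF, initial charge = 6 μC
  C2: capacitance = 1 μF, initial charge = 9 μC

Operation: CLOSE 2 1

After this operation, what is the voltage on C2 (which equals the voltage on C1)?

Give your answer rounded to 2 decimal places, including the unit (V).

Answer: 2.50 V

Derivation:
Initial: C1(5μF, Q=6μC, V=1.20V), C2(1μF, Q=9μC, V=9.00V)
Op 1: CLOSE 2-1: Q_total=15.00, C_total=6.00, V=2.50; Q2=2.50, Q1=12.50; dissipated=25.350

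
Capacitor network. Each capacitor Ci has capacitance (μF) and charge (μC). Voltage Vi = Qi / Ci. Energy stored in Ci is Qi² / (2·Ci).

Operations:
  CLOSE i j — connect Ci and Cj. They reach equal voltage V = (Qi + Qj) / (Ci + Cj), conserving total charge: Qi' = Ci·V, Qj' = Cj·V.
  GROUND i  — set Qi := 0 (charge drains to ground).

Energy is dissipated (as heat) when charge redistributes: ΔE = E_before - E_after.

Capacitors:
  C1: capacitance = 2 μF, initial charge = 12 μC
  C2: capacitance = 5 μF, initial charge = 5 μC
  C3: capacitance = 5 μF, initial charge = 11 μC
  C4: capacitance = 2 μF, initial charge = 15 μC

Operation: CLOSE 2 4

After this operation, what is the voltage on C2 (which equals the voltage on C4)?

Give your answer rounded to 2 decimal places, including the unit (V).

Initial: C1(2μF, Q=12μC, V=6.00V), C2(5μF, Q=5μC, V=1.00V), C3(5μF, Q=11μC, V=2.20V), C4(2μF, Q=15μC, V=7.50V)
Op 1: CLOSE 2-4: Q_total=20.00, C_total=7.00, V=2.86; Q2=14.29, Q4=5.71; dissipated=30.179

Answer: 2.86 V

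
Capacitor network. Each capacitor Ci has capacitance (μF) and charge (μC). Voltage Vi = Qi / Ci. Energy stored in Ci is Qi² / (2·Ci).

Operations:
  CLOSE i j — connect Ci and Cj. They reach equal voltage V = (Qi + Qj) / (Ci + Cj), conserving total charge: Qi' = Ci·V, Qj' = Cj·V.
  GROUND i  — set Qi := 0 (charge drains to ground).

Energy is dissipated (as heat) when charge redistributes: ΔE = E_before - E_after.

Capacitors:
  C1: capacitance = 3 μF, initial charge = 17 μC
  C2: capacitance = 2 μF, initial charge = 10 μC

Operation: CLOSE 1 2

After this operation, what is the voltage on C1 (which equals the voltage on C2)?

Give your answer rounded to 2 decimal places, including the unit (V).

Initial: C1(3μF, Q=17μC, V=5.67V), C2(2μF, Q=10μC, V=5.00V)
Op 1: CLOSE 1-2: Q_total=27.00, C_total=5.00, V=5.40; Q1=16.20, Q2=10.80; dissipated=0.267

Answer: 5.40 V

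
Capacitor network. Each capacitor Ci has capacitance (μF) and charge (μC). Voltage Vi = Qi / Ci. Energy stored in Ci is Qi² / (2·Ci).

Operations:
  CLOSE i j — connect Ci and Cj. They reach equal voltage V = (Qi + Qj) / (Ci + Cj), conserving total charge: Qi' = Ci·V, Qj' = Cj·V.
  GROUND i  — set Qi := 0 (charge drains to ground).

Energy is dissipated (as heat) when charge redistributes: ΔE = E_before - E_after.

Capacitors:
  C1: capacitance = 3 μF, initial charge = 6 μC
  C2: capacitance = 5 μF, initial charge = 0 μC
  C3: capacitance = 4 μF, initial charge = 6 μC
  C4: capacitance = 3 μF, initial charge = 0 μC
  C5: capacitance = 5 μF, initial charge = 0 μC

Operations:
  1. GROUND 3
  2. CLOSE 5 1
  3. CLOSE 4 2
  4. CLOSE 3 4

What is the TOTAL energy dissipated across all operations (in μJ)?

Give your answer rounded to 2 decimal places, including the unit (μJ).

Answer: 8.25 μJ

Derivation:
Initial: C1(3μF, Q=6μC, V=2.00V), C2(5μF, Q=0μC, V=0.00V), C3(4μF, Q=6μC, V=1.50V), C4(3μF, Q=0μC, V=0.00V), C5(5μF, Q=0μC, V=0.00V)
Op 1: GROUND 3: Q3=0; energy lost=4.500
Op 2: CLOSE 5-1: Q_total=6.00, C_total=8.00, V=0.75; Q5=3.75, Q1=2.25; dissipated=3.750
Op 3: CLOSE 4-2: Q_total=0.00, C_total=8.00, V=0.00; Q4=0.00, Q2=0.00; dissipated=0.000
Op 4: CLOSE 3-4: Q_total=0.00, C_total=7.00, V=0.00; Q3=0.00, Q4=0.00; dissipated=0.000
Total dissipated: 8.250 μJ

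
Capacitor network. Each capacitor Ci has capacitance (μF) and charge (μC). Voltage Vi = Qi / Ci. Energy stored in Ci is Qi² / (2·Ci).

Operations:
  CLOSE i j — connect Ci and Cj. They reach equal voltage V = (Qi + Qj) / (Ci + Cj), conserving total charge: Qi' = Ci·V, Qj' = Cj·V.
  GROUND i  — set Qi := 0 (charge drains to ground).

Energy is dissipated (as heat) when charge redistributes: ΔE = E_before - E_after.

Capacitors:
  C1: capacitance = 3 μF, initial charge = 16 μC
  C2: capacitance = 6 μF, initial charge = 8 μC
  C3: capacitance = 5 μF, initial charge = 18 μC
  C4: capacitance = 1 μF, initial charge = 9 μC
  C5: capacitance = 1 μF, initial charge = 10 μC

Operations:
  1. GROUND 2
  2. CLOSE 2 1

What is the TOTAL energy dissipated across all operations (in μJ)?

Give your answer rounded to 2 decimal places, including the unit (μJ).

Answer: 33.78 μJ

Derivation:
Initial: C1(3μF, Q=16μC, V=5.33V), C2(6μF, Q=8μC, V=1.33V), C3(5μF, Q=18μC, V=3.60V), C4(1μF, Q=9μC, V=9.00V), C5(1μF, Q=10μC, V=10.00V)
Op 1: GROUND 2: Q2=0; energy lost=5.333
Op 2: CLOSE 2-1: Q_total=16.00, C_total=9.00, V=1.78; Q2=10.67, Q1=5.33; dissipated=28.444
Total dissipated: 33.778 μJ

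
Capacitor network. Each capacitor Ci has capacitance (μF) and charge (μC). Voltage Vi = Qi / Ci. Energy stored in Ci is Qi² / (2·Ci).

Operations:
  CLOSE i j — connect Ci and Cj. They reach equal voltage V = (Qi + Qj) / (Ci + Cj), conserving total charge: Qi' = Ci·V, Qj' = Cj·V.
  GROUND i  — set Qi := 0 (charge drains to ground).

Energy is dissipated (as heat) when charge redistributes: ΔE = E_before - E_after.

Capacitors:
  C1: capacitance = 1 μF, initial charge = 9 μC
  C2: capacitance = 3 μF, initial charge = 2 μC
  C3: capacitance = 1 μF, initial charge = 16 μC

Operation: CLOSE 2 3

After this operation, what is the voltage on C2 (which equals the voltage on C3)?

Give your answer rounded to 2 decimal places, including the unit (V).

Answer: 4.50 V

Derivation:
Initial: C1(1μF, Q=9μC, V=9.00V), C2(3μF, Q=2μC, V=0.67V), C3(1μF, Q=16μC, V=16.00V)
Op 1: CLOSE 2-3: Q_total=18.00, C_total=4.00, V=4.50; Q2=13.50, Q3=4.50; dissipated=88.167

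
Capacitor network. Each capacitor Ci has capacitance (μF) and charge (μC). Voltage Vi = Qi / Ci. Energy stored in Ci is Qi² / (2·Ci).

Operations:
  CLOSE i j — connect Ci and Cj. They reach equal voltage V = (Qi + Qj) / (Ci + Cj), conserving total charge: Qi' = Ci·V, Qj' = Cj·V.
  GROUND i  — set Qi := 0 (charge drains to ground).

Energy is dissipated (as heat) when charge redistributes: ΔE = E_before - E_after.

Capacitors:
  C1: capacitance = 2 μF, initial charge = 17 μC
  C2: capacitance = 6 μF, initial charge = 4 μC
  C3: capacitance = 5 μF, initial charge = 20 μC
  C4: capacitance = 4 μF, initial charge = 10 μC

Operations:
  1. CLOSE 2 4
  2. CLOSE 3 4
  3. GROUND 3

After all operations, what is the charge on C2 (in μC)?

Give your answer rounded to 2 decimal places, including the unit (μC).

Answer: 8.40 μC

Derivation:
Initial: C1(2μF, Q=17μC, V=8.50V), C2(6μF, Q=4μC, V=0.67V), C3(5μF, Q=20μC, V=4.00V), C4(4μF, Q=10μC, V=2.50V)
Op 1: CLOSE 2-4: Q_total=14.00, C_total=10.00, V=1.40; Q2=8.40, Q4=5.60; dissipated=4.033
Op 2: CLOSE 3-4: Q_total=25.60, C_total=9.00, V=2.84; Q3=14.22, Q4=11.38; dissipated=7.511
Op 3: GROUND 3: Q3=0; energy lost=20.227
Final charges: Q1=17.00, Q2=8.40, Q3=0.00, Q4=11.38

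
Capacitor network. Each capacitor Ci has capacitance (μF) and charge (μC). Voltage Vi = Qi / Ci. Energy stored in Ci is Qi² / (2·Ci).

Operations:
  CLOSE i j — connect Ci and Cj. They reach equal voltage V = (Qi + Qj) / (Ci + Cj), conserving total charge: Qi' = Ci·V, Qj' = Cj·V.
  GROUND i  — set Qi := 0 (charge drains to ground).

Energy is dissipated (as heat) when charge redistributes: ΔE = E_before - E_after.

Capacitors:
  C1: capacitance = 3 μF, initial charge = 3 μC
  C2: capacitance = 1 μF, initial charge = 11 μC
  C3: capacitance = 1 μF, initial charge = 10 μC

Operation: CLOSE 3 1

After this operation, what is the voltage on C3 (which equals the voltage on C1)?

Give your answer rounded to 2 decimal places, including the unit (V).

Answer: 3.25 V

Derivation:
Initial: C1(3μF, Q=3μC, V=1.00V), C2(1μF, Q=11μC, V=11.00V), C3(1μF, Q=10μC, V=10.00V)
Op 1: CLOSE 3-1: Q_total=13.00, C_total=4.00, V=3.25; Q3=3.25, Q1=9.75; dissipated=30.375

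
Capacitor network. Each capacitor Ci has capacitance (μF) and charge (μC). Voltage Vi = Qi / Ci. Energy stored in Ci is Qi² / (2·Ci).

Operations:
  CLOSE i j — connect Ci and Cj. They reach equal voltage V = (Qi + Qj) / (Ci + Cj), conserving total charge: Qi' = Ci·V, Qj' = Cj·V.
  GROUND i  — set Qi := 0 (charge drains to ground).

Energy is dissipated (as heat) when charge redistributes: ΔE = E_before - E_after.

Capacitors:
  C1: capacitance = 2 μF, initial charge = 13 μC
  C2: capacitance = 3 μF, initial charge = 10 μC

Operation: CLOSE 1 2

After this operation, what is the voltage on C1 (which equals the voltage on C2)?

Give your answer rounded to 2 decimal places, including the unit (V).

Initial: C1(2μF, Q=13μC, V=6.50V), C2(3μF, Q=10μC, V=3.33V)
Op 1: CLOSE 1-2: Q_total=23.00, C_total=5.00, V=4.60; Q1=9.20, Q2=13.80; dissipated=6.017

Answer: 4.60 V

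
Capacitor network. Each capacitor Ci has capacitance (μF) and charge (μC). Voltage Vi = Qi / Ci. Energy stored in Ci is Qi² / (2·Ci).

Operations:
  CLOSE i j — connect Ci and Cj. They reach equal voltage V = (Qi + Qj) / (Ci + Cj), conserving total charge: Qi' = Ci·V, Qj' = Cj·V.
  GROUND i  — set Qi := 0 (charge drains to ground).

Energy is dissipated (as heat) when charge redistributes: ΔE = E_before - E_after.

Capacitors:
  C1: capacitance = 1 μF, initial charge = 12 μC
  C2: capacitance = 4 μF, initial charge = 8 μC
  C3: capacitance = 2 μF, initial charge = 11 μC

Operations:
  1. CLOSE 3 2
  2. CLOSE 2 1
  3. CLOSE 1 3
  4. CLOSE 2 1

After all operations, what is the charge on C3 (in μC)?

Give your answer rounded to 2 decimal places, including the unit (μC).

Initial: C1(1μF, Q=12μC, V=12.00V), C2(4μF, Q=8μC, V=2.00V), C3(2μF, Q=11μC, V=5.50V)
Op 1: CLOSE 3-2: Q_total=19.00, C_total=6.00, V=3.17; Q3=6.33, Q2=12.67; dissipated=8.167
Op 2: CLOSE 2-1: Q_total=24.67, C_total=5.00, V=4.93; Q2=19.73, Q1=4.93; dissipated=31.211
Op 3: CLOSE 1-3: Q_total=11.27, C_total=3.00, V=3.76; Q1=3.76, Q3=7.51; dissipated=1.040
Op 4: CLOSE 2-1: Q_total=23.49, C_total=5.00, V=4.70; Q2=18.79, Q1=4.70; dissipated=0.555
Final charges: Q1=4.70, Q2=18.79, Q3=7.51

Answer: 7.51 μC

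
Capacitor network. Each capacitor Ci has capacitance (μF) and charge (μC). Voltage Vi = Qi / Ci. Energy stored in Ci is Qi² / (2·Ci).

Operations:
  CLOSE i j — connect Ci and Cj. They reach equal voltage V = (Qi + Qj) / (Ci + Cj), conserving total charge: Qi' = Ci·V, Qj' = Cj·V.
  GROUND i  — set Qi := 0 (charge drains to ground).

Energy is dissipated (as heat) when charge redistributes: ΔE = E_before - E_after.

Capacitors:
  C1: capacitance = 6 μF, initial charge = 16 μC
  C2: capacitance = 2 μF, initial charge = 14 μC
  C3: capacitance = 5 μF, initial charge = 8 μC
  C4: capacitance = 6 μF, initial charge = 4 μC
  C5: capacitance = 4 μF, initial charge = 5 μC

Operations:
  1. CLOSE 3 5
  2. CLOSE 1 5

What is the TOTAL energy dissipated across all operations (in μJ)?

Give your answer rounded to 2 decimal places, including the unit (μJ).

Initial: C1(6μF, Q=16μC, V=2.67V), C2(2μF, Q=14μC, V=7.00V), C3(5μF, Q=8μC, V=1.60V), C4(6μF, Q=4μC, V=0.67V), C5(4μF, Q=5μC, V=1.25V)
Op 1: CLOSE 3-5: Q_total=13.00, C_total=9.00, V=1.44; Q3=7.22, Q5=5.78; dissipated=0.136
Op 2: CLOSE 1-5: Q_total=21.78, C_total=10.00, V=2.18; Q1=13.07, Q5=8.71; dissipated=1.793
Total dissipated: 1.929 μJ

Answer: 1.93 μJ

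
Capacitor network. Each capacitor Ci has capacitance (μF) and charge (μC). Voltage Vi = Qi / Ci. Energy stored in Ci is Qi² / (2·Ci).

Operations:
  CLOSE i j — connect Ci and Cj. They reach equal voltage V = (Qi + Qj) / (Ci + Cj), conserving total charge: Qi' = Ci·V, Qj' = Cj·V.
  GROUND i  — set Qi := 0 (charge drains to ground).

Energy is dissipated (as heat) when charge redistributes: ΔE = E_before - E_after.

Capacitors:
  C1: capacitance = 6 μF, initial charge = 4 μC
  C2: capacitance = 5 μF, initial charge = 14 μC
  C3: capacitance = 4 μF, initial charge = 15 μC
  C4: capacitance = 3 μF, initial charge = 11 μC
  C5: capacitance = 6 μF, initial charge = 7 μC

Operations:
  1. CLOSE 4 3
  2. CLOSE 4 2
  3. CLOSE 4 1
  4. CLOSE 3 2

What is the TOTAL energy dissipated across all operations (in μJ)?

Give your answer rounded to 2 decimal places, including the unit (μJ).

Initial: C1(6μF, Q=4μC, V=0.67V), C2(5μF, Q=14μC, V=2.80V), C3(4μF, Q=15μC, V=3.75V), C4(3μF, Q=11μC, V=3.67V), C5(6μF, Q=7μC, V=1.17V)
Op 1: CLOSE 4-3: Q_total=26.00, C_total=7.00, V=3.71; Q4=11.14, Q3=14.86; dissipated=0.006
Op 2: CLOSE 4-2: Q_total=25.14, C_total=8.00, V=3.14; Q4=9.43, Q2=15.71; dissipated=0.784
Op 3: CLOSE 4-1: Q_total=13.43, C_total=9.00, V=1.49; Q4=4.48, Q1=8.95; dissipated=6.132
Op 4: CLOSE 3-2: Q_total=30.57, C_total=9.00, V=3.40; Q3=13.59, Q2=16.98; dissipated=0.363
Total dissipated: 7.284 μJ

Answer: 7.28 μJ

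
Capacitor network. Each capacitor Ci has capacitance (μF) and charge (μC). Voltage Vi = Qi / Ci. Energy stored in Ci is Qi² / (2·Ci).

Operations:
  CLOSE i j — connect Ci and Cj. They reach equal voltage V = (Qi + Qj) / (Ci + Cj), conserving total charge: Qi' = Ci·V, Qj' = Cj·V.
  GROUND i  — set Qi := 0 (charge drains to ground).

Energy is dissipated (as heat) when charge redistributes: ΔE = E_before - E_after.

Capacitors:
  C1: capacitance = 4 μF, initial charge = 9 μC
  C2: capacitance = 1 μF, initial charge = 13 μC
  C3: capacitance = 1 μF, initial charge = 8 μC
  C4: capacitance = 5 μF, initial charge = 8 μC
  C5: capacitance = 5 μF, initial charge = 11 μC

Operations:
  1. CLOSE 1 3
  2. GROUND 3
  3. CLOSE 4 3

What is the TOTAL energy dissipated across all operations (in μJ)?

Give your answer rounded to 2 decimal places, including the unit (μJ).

Answer: 20.07 μJ

Derivation:
Initial: C1(4μF, Q=9μC, V=2.25V), C2(1μF, Q=13μC, V=13.00V), C3(1μF, Q=8μC, V=8.00V), C4(5μF, Q=8μC, V=1.60V), C5(5μF, Q=11μC, V=2.20V)
Op 1: CLOSE 1-3: Q_total=17.00, C_total=5.00, V=3.40; Q1=13.60, Q3=3.40; dissipated=13.225
Op 2: GROUND 3: Q3=0; energy lost=5.780
Op 3: CLOSE 4-3: Q_total=8.00, C_total=6.00, V=1.33; Q4=6.67, Q3=1.33; dissipated=1.067
Total dissipated: 20.072 μJ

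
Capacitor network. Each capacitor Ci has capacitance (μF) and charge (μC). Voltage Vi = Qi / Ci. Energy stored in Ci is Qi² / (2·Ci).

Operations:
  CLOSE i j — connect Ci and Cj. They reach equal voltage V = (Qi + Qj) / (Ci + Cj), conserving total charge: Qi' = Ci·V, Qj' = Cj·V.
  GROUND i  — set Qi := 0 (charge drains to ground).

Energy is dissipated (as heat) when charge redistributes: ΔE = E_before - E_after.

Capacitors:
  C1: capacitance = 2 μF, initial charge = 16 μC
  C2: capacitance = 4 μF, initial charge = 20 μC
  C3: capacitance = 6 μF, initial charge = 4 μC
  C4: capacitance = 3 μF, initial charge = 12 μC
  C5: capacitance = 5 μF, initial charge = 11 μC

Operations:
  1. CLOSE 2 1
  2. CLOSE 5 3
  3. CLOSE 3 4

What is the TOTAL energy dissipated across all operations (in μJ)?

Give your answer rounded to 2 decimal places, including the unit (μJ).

Answer: 16.16 μJ

Derivation:
Initial: C1(2μF, Q=16μC, V=8.00V), C2(4μF, Q=20μC, V=5.00V), C3(6μF, Q=4μC, V=0.67V), C4(3μF, Q=12μC, V=4.00V), C5(5μF, Q=11μC, V=2.20V)
Op 1: CLOSE 2-1: Q_total=36.00, C_total=6.00, V=6.00; Q2=24.00, Q1=12.00; dissipated=6.000
Op 2: CLOSE 5-3: Q_total=15.00, C_total=11.00, V=1.36; Q5=6.82, Q3=8.18; dissipated=3.206
Op 3: CLOSE 3-4: Q_total=20.18, C_total=9.00, V=2.24; Q3=13.45, Q4=6.73; dissipated=6.950
Total dissipated: 16.156 μJ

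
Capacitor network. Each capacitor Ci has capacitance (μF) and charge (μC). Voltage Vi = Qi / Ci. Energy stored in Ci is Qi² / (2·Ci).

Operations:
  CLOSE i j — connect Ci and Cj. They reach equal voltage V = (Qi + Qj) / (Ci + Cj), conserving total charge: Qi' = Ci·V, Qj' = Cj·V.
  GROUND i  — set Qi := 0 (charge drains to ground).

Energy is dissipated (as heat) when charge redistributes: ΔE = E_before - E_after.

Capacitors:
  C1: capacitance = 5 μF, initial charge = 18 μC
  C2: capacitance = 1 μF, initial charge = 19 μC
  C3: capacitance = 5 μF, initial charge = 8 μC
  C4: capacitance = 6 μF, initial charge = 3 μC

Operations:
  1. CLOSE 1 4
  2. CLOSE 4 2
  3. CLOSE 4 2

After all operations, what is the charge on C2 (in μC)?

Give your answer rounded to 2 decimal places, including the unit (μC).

Initial: C1(5μF, Q=18μC, V=3.60V), C2(1μF, Q=19μC, V=19.00V), C3(5μF, Q=8μC, V=1.60V), C4(6μF, Q=3μC, V=0.50V)
Op 1: CLOSE 1-4: Q_total=21.00, C_total=11.00, V=1.91; Q1=9.55, Q4=11.45; dissipated=13.105
Op 2: CLOSE 4-2: Q_total=30.45, C_total=7.00, V=4.35; Q4=26.10, Q2=4.35; dissipated=125.185
Op 3: CLOSE 4-2: Q_total=30.45, C_total=7.00, V=4.35; Q4=26.10, Q2=4.35; dissipated=0.000
Final charges: Q1=9.55, Q2=4.35, Q3=8.00, Q4=26.10

Answer: 4.35 μC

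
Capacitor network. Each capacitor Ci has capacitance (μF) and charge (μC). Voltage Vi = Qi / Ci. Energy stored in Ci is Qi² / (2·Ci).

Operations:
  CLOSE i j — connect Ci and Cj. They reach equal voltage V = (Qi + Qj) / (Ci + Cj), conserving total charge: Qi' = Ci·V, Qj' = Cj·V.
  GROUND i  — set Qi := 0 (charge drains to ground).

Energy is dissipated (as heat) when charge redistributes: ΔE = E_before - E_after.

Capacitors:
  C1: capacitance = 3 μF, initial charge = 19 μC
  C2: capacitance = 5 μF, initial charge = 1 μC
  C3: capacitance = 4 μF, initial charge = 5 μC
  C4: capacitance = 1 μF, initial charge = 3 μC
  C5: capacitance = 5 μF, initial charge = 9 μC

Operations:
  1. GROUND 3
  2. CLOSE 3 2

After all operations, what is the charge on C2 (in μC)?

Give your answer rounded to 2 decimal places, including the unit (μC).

Initial: C1(3μF, Q=19μC, V=6.33V), C2(5μF, Q=1μC, V=0.20V), C3(4μF, Q=5μC, V=1.25V), C4(1μF, Q=3μC, V=3.00V), C5(5μF, Q=9μC, V=1.80V)
Op 1: GROUND 3: Q3=0; energy lost=3.125
Op 2: CLOSE 3-2: Q_total=1.00, C_total=9.00, V=0.11; Q3=0.44, Q2=0.56; dissipated=0.044
Final charges: Q1=19.00, Q2=0.56, Q3=0.44, Q4=3.00, Q5=9.00

Answer: 0.56 μC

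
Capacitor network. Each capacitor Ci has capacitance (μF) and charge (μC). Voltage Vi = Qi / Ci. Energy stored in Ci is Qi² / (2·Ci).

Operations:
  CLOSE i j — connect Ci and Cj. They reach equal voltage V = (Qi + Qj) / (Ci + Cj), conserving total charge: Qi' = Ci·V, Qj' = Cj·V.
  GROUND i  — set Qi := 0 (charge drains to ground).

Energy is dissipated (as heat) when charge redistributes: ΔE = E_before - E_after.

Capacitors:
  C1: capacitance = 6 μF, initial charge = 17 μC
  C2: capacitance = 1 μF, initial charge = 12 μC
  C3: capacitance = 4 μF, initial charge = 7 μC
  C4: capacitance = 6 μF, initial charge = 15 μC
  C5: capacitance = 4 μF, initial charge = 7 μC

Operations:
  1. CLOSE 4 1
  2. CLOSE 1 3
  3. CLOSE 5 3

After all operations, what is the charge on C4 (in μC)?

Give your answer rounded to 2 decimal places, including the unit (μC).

Initial: C1(6μF, Q=17μC, V=2.83V), C2(1μF, Q=12μC, V=12.00V), C3(4μF, Q=7μC, V=1.75V), C4(6μF, Q=15μC, V=2.50V), C5(4μF, Q=7μC, V=1.75V)
Op 1: CLOSE 4-1: Q_total=32.00, C_total=12.00, V=2.67; Q4=16.00, Q1=16.00; dissipated=0.167
Op 2: CLOSE 1-3: Q_total=23.00, C_total=10.00, V=2.30; Q1=13.80, Q3=9.20; dissipated=1.008
Op 3: CLOSE 5-3: Q_total=16.20, C_total=8.00, V=2.02; Q5=8.10, Q3=8.10; dissipated=0.302
Final charges: Q1=13.80, Q2=12.00, Q3=8.10, Q4=16.00, Q5=8.10

Answer: 16.00 μC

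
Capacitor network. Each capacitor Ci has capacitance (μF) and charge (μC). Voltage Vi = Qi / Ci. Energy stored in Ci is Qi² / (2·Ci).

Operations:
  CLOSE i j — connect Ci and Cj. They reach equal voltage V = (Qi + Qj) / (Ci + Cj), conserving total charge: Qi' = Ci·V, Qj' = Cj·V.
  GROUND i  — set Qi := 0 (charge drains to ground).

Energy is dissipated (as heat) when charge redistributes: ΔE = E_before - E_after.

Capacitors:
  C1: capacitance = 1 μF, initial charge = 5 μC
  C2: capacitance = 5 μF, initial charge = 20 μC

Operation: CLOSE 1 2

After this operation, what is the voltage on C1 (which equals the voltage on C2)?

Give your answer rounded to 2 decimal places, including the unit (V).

Initial: C1(1μF, Q=5μC, V=5.00V), C2(5μF, Q=20μC, V=4.00V)
Op 1: CLOSE 1-2: Q_total=25.00, C_total=6.00, V=4.17; Q1=4.17, Q2=20.83; dissipated=0.417

Answer: 4.17 V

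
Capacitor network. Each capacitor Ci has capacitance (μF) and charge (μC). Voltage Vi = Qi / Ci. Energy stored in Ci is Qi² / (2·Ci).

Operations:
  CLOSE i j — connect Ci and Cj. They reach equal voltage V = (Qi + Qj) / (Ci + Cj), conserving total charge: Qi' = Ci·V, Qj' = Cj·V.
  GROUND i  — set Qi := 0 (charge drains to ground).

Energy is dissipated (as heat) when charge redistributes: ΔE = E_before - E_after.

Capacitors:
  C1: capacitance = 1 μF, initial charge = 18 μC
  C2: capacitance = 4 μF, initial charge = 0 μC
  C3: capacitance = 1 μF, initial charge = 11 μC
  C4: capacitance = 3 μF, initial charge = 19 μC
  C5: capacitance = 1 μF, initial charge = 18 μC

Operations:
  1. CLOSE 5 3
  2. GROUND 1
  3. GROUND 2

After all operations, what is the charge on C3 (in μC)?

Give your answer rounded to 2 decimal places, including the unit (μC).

Answer: 14.50 μC

Derivation:
Initial: C1(1μF, Q=18μC, V=18.00V), C2(4μF, Q=0μC, V=0.00V), C3(1μF, Q=11μC, V=11.00V), C4(3μF, Q=19μC, V=6.33V), C5(1μF, Q=18μC, V=18.00V)
Op 1: CLOSE 5-3: Q_total=29.00, C_total=2.00, V=14.50; Q5=14.50, Q3=14.50; dissipated=12.250
Op 2: GROUND 1: Q1=0; energy lost=162.000
Op 3: GROUND 2: Q2=0; energy lost=0.000
Final charges: Q1=0.00, Q2=0.00, Q3=14.50, Q4=19.00, Q5=14.50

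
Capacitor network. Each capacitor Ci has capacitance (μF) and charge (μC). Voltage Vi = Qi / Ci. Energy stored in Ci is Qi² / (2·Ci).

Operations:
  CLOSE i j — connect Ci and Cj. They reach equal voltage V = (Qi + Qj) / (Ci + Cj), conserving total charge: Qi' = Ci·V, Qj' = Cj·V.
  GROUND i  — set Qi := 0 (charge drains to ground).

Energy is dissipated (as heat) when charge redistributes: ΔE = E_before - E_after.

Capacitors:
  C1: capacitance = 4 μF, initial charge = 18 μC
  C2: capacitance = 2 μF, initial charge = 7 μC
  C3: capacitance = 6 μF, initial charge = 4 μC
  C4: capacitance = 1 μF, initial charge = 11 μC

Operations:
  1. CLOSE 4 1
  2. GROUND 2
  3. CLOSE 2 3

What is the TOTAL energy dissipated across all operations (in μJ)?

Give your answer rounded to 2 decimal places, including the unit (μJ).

Answer: 29.48 μJ

Derivation:
Initial: C1(4μF, Q=18μC, V=4.50V), C2(2μF, Q=7μC, V=3.50V), C3(6μF, Q=4μC, V=0.67V), C4(1μF, Q=11μC, V=11.00V)
Op 1: CLOSE 4-1: Q_total=29.00, C_total=5.00, V=5.80; Q4=5.80, Q1=23.20; dissipated=16.900
Op 2: GROUND 2: Q2=0; energy lost=12.250
Op 3: CLOSE 2-3: Q_total=4.00, C_total=8.00, V=0.50; Q2=1.00, Q3=3.00; dissipated=0.333
Total dissipated: 29.483 μJ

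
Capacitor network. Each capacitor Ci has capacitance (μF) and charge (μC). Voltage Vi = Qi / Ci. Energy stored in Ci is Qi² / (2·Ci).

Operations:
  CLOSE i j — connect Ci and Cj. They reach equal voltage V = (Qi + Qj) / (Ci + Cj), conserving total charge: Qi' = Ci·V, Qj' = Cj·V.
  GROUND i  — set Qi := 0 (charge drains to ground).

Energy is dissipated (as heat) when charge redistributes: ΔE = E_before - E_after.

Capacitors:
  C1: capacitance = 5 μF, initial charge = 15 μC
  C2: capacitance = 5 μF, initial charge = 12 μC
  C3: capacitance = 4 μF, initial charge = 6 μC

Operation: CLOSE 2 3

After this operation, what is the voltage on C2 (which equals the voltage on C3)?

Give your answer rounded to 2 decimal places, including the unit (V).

Answer: 2.00 V

Derivation:
Initial: C1(5μF, Q=15μC, V=3.00V), C2(5μF, Q=12μC, V=2.40V), C3(4μF, Q=6μC, V=1.50V)
Op 1: CLOSE 2-3: Q_total=18.00, C_total=9.00, V=2.00; Q2=10.00, Q3=8.00; dissipated=0.900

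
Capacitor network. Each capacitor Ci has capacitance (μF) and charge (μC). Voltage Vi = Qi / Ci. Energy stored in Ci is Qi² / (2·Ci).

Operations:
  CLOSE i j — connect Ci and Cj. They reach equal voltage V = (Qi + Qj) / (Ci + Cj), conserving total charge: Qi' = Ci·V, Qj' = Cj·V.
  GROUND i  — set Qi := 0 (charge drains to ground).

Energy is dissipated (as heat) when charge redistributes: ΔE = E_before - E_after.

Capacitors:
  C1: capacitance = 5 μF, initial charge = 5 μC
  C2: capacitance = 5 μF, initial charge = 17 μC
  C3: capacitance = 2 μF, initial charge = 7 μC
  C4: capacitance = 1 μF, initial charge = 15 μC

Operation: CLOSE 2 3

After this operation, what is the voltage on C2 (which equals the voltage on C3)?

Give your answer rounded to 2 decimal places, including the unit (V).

Initial: C1(5μF, Q=5μC, V=1.00V), C2(5μF, Q=17μC, V=3.40V), C3(2μF, Q=7μC, V=3.50V), C4(1μF, Q=15μC, V=15.00V)
Op 1: CLOSE 2-3: Q_total=24.00, C_total=7.00, V=3.43; Q2=17.14, Q3=6.86; dissipated=0.007

Answer: 3.43 V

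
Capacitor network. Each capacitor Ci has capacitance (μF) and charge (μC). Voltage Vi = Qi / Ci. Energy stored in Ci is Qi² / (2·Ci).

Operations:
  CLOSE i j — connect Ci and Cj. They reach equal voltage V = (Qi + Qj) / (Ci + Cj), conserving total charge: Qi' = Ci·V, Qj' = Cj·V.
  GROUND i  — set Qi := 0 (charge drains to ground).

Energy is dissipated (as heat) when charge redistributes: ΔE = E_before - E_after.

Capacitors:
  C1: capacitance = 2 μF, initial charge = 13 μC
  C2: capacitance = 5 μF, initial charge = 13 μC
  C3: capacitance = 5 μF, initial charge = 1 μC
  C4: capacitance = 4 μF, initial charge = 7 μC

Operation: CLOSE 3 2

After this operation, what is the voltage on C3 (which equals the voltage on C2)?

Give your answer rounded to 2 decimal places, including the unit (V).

Initial: C1(2μF, Q=13μC, V=6.50V), C2(5μF, Q=13μC, V=2.60V), C3(5μF, Q=1μC, V=0.20V), C4(4μF, Q=7μC, V=1.75V)
Op 1: CLOSE 3-2: Q_total=14.00, C_total=10.00, V=1.40; Q3=7.00, Q2=7.00; dissipated=7.200

Answer: 1.40 V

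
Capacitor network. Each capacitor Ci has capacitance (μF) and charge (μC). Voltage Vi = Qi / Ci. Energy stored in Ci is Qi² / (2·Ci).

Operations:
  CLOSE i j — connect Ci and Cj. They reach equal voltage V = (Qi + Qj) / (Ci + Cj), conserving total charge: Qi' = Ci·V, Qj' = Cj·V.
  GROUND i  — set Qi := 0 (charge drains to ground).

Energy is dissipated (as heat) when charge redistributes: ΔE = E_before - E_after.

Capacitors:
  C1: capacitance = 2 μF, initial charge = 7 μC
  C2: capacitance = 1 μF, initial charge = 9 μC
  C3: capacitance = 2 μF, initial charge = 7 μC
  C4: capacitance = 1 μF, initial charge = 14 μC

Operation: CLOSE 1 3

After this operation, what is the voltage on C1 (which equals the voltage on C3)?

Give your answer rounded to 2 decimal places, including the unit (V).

Initial: C1(2μF, Q=7μC, V=3.50V), C2(1μF, Q=9μC, V=9.00V), C3(2μF, Q=7μC, V=3.50V), C4(1μF, Q=14μC, V=14.00V)
Op 1: CLOSE 1-3: Q_total=14.00, C_total=4.00, V=3.50; Q1=7.00, Q3=7.00; dissipated=0.000

Answer: 3.50 V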